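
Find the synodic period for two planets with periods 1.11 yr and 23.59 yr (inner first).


1/P_syn = |1/P1 - 1/P2| = |1/1.11 - 1/23.59| => P_syn = 1.1648

1.1648 years


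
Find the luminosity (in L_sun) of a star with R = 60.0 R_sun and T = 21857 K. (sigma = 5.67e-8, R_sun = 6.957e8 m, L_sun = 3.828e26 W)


R = 60.0 * 6.957e8 m = 4.1742e+10 m. L = 4*pi*R^2*sigma*T^4 = 4*pi*(4.1742e+10)^2 * 5.67e-8 * 21857^4 = 2.833359224e+32 W. L/L_sun = 2.833359224e+32 / 3.828e26 = 740166.9864

740166.9864 L_sun


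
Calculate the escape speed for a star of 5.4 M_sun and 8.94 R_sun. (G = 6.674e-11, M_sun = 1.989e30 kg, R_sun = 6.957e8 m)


M = 5.4 * 1.989e30 kg = 1.07406e+31 kg; R = 8.94 * 6.957e8 m = 6.219558e+09 m. v_esc = sqrt(2GM/R) = sqrt(2 * 6.674e-11 * 1.07406e+31 / 6.219558e+09) = 480112.0536

480112.0536 m/s


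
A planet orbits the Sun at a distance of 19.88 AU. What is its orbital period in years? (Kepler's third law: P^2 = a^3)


P = a^(3/2) = 19.88^1.5 = 88.6389

88.6389 years


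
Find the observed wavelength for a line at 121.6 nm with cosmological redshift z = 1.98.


lam_obs = lam_emit * (1 + z) = 121.6 * (1 + 1.98) = 362.368

362.368 nm


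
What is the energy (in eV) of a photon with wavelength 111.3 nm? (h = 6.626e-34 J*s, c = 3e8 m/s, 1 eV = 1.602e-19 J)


E = hc/lambda = 6.626e-34 * 3e8 / 1.113e-07 = 1.786e-18 J = 11.1485 eV

11.1485 eV


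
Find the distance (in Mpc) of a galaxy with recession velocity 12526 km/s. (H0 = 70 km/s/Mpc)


d = v / H0 = 12526 / 70 = 178.9429

178.9429 Mpc


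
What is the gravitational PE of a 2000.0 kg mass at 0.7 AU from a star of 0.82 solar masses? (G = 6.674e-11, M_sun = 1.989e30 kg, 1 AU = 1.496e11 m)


M = 0.82 * 1.989e30 kg = 1.63098e+30 kg; r = 0.7 AU * 1.496e11 m/AU = 1.0472e+11 m. U = -GM*m/r = -(6.674e-11 * 1.63098e+30 * 2000.0) / 1.0472e+11 = -2.079e+12

-2.079e+12 J


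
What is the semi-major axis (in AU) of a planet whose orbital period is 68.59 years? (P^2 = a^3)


a = P^(2/3) = 68.59^(2/3) = 16.7561

16.7561 AU


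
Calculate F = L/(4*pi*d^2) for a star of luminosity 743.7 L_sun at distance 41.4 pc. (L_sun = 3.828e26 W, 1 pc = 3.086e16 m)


F = L / (4*pi*d^2) = 2.847e+29 / (4*pi*(1.278e+18)^2) = 1.388e-08

1.388e-08 W/m^2


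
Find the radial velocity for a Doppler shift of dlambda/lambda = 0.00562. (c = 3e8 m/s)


v = (dlambda/lambda) * c = 0.00562 * 3e8 = 1.686e+06

1.686e+06 m/s


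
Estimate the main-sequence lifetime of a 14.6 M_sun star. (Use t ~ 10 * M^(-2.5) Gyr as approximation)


t = 10 * M^(-2.5) = 10 * 14.6^(-2.5) = 0.0123

0.0123 Gyr


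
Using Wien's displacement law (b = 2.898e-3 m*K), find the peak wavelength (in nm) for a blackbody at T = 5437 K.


lam_max = b / T = 2.898e-3 / 5437 = 5.330e-07 m = 533.0145 nm

533.0145 nm


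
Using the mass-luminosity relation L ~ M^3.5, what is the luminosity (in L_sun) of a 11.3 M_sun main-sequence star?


L/L_sun = (M/M_sun)^3.5 = 11.3^3.5 = 4850.3665

4850.3665 L_sun


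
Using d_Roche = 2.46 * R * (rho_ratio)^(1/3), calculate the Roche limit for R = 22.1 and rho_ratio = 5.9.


d_Roche = 2.46 * 22.1 * 5.9^(1/3) = 98.2377

98.2377


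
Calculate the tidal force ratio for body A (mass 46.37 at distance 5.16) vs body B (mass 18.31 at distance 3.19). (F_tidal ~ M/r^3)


Ratio = (M1/r1^3) / (M2/r2^3) = (46.37/5.16^3) / (18.31/3.19^3) = 0.5984

0.5984


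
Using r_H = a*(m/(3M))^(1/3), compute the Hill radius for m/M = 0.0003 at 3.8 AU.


r_H = a * (m/3M)^(1/3) = 3.8 * (0.0003/3)^(1/3) = 0.1764

0.1764 AU


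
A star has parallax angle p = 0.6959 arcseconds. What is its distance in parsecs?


d = 1/p = 1/0.6959 = 1.437

1.437 pc


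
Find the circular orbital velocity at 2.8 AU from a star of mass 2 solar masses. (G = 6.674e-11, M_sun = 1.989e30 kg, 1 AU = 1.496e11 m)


v = sqrt(GM/r) = sqrt(6.674e-11 * 3.978e+30 / 4.189e+11) = 25175.6492

25175.6492 m/s


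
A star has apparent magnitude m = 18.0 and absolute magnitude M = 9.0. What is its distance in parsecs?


d = 10^((m - M + 5)/5) = 10^((18.0 - 9.0 + 5)/5) = 630.9573

630.9573 pc


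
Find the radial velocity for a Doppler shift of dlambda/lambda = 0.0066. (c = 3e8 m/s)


v = (dlambda/lambda) * c = 0.0066 * 3e8 = 1.980e+06

1.980e+06 m/s


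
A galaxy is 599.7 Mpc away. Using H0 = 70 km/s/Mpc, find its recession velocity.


v = H0 * d = 70 * 599.7 = 41979.0

41979.0 km/s


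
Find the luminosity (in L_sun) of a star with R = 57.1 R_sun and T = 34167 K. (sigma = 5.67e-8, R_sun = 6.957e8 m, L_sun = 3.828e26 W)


R = 57.1 * 6.957e8 m = 3.972447e+10 m. L = 4*pi*R^2*sigma*T^4 = 4*pi*(3.972447e+10)^2 * 5.67e-8 * 34167^4 = 1.532274368e+33 W. L/L_sun = 1.532274368e+33 / 3.828e26 = 4.003e+06

4.003e+06 L_sun


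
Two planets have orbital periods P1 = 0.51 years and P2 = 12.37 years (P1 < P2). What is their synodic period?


1/P_syn = |1/P1 - 1/P2| = |1/0.51 - 1/12.37| => P_syn = 0.5319

0.5319 years


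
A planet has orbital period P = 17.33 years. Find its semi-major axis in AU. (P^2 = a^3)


a = P^(2/3) = 17.33^(2/3) = 6.6968

6.6968 AU


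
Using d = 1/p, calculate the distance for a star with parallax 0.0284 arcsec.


d = 1/p = 1/0.0284 = 35.2113

35.2113 pc


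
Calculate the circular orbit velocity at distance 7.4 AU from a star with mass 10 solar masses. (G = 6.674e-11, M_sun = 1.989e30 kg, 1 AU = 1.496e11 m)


v = sqrt(GM/r) = sqrt(6.674e-11 * 1.989e+31 / 1.107e+12) = 34628.1138

34628.1138 m/s


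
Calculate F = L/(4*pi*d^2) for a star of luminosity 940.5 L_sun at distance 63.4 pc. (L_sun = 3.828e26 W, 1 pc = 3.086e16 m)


F = L / (4*pi*d^2) = 3.600e+29 / (4*pi*(1.957e+18)^2) = 7.484e-09

7.484e-09 W/m^2


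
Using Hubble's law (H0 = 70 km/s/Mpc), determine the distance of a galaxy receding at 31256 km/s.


d = v / H0 = 31256 / 70 = 446.5143

446.5143 Mpc


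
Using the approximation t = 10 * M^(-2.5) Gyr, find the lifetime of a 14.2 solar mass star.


t = 10 * M^(-2.5) = 10 * 14.2^(-2.5) = 0.0132

0.0132 Gyr


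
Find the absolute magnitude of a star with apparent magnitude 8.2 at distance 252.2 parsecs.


M = m - 5*log10(d) + 5 = 8.2 - 5*log10(252.2) + 5 = 1.1913

1.1913


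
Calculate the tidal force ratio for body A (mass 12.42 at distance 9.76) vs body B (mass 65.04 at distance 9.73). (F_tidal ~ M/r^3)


Ratio = (M1/r1^3) / (M2/r2^3) = (12.42/9.76^3) / (65.04/9.73^3) = 0.1892

0.1892


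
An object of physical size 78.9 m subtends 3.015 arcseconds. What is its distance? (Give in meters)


D = size / theta_rad, theta_rad = 3.015 * pi/(180*3600) = 1.462e-05, D = 5.398e+06

5.398e+06 m


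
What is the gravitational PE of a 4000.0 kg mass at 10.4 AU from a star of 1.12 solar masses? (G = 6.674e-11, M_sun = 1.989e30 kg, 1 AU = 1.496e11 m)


M = 1.12 * 1.989e30 kg = 2.22768e+30 kg; r = 10.4 AU * 1.496e11 m/AU = 1.55584e+12 m. U = -GM*m/r = -(6.674e-11 * 2.22768e+30 * 4000.0) / 1.55584e+12 = -3.822e+11

-3.822e+11 J


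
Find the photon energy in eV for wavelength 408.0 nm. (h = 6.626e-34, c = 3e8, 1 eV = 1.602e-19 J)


E = hc/lambda = 6.626e-34 * 3e8 / 4.080e-07 = 4.872e-19 J = 3.0412 eV

3.0412 eV


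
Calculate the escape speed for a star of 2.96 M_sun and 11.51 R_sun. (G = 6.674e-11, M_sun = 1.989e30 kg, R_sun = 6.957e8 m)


M = 2.96 * 1.989e30 kg = 5.88744e+30 kg; R = 11.51 * 6.957e8 m = 8.007507e+09 m. v_esc = sqrt(2GM/R) = sqrt(2 * 6.674e-11 * 5.88744e+30 / 8.007507e+09) = 313272.7955

313272.7955 m/s


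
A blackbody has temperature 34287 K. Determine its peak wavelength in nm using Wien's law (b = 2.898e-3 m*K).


lam_max = b / T = 2.898e-3 / 34287 = 8.452e-08 m = 84.5218 nm

84.5218 nm


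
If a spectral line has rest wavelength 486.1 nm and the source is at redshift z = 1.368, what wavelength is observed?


lam_obs = lam_emit * (1 + z) = 486.1 * (1 + 1.368) = 1151.0848

1151.0848 nm


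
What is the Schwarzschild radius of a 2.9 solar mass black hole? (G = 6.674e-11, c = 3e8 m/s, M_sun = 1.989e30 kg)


M = 2.9 * 1.989e30 kg = 5.7681e+30 kg. rs = 2GM/c^2 = 2 * 6.674e-11 * 5.7681e+30 / (3e8)^2 = 8554.7332

8554.7332 m


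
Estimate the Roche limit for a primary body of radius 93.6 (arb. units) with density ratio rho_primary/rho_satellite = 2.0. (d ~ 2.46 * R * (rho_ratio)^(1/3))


d_Roche = 2.46 * 93.6 * 2.0^(1/3) = 290.1044

290.1044


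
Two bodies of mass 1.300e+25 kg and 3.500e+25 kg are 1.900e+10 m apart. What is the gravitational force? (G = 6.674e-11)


F = G*m1*m2/r^2 = 6.674e-11 * 1.300e+25 * 3.500e+25 / (1.900e+10)^2 = 6.674e-11 * 4.550e+50 / 3.610e+20 = 8.412e+19

8.412e+19 N


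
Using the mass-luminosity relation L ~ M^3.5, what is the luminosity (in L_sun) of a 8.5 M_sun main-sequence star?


L/L_sun = (M/M_sun)^3.5 = 8.5^3.5 = 1790.4667

1790.4667 L_sun


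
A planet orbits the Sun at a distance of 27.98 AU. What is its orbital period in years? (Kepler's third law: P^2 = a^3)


P = a^(3/2) = 27.98^1.5 = 148.0034

148.0034 years


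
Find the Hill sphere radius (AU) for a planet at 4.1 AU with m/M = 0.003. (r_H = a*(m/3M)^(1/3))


r_H = a * (m/3M)^(1/3) = 4.1 * (0.003/3)^(1/3) = 0.41

0.41 AU


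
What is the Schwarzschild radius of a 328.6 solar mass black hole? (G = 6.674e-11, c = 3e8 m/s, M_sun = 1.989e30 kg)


M = 328.6 * 1.989e30 kg = 6.535854e+32 kg. rs = 2GM/c^2 = 2 * 6.674e-11 * 6.535854e+32 / (3e8)^2 = 969339.7688

969339.7688 m


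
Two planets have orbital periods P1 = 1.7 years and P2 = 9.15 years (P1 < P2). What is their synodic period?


1/P_syn = |1/P1 - 1/P2| = |1/1.7 - 1/9.15| => P_syn = 2.0879

2.0879 years


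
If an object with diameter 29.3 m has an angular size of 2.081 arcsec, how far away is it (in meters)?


D = size / theta_rad, theta_rad = 2.081 * pi/(180*3600) = 1.009e-05, D = 2.904e+06

2.904e+06 m


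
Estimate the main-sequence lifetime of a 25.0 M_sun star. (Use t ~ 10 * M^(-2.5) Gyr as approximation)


t = 10 * M^(-2.5) = 10 * 25.0^(-2.5) = 0.0032

0.0032 Gyr


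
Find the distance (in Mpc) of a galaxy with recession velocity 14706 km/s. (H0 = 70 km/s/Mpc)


d = v / H0 = 14706 / 70 = 210.0857

210.0857 Mpc


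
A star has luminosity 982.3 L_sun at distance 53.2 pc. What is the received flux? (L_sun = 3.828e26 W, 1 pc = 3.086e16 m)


F = L / (4*pi*d^2) = 3.760e+29 / (4*pi*(1.642e+18)^2) = 1.110e-08

1.110e-08 W/m^2


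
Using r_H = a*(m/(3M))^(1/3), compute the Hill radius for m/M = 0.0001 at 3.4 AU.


r_H = a * (m/3M)^(1/3) = 3.4 * (0.0001/3)^(1/3) = 0.1094

0.1094 AU


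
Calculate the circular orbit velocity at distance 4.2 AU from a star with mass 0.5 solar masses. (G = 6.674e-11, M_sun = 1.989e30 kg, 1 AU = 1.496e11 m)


v = sqrt(GM/r) = sqrt(6.674e-11 * 9.945e+29 / 6.283e+11) = 10277.9157

10277.9157 m/s


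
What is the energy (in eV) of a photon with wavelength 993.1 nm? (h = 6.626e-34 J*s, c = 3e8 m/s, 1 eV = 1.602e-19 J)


E = hc/lambda = 6.626e-34 * 3e8 / 9.931e-07 = 2.002e-19 J = 1.2494 eV

1.2494 eV


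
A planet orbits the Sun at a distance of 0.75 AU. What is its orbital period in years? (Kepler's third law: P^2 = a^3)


P = a^(3/2) = 0.75^1.5 = 0.6495

0.6495 years


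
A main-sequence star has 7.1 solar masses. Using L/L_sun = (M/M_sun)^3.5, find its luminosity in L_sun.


L/L_sun = (M/M_sun)^3.5 = 7.1^3.5 = 953.6834

953.6834 L_sun


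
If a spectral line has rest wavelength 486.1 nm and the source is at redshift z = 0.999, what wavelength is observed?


lam_obs = lam_emit * (1 + z) = 486.1 * (1 + 0.999) = 971.7139

971.7139 nm


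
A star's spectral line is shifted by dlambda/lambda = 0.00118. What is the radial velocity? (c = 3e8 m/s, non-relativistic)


v = (dlambda/lambda) * c = 0.00118 * 3e8 = 354000.0

354000.0 m/s


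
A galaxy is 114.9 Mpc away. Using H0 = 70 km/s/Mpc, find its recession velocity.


v = H0 * d = 70 * 114.9 = 8043.0

8043.0 km/s


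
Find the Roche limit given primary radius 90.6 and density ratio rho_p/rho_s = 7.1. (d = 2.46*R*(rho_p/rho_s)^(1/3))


d_Roche = 2.46 * 90.6 * 7.1^(1/3) = 428.3671

428.3671


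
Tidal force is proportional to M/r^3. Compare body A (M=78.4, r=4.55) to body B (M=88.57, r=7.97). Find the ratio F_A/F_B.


Ratio = (M1/r1^3) / (M2/r2^3) = (78.4/4.55^3) / (88.57/7.97^3) = 4.7574

4.7574


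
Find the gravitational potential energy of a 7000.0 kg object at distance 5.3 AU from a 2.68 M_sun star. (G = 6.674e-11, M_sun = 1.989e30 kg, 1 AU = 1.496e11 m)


M = 2.68 * 1.989e30 kg = 5.33052e+30 kg; r = 5.3 AU * 1.496e11 m/AU = 7.9288e+11 m. U = -GM*m/r = -(6.674e-11 * 5.33052e+30 * 7000.0) / 7.9288e+11 = -3.141e+12

-3.141e+12 J


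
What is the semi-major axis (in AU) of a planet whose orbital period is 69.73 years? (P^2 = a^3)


a = P^(2/3) = 69.73^(2/3) = 16.9413

16.9413 AU


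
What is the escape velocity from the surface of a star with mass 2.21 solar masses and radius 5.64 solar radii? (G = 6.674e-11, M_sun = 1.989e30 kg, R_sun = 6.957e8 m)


M = 2.21 * 1.989e30 kg = 4.39569e+30 kg; R = 5.64 * 6.957e8 m = 3.923748e+09 m. v_esc = sqrt(2GM/R) = sqrt(2 * 6.674e-11 * 4.39569e+30 / 3.923748e+09) = 386697.2412

386697.2412 m/s


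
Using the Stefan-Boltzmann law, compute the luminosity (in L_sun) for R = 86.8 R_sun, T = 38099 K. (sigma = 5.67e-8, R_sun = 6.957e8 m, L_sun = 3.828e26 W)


R = 86.8 * 6.957e8 m = 6.038676e+10 m. L = 4*pi*R^2*sigma*T^4 = 4*pi*(6.038676e+10)^2 * 5.67e-8 * 38099^4 = 5.474326384e+33 W. L/L_sun = 5.474326384e+33 / 3.828e26 = 1.430e+07

1.430e+07 L_sun


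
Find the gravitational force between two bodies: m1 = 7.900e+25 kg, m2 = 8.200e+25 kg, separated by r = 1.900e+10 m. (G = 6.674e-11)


F = G*m1*m2/r^2 = 6.674e-11 * 7.900e+25 * 8.200e+25 / (1.900e+10)^2 = 6.674e-11 * 6.478e+51 / 3.610e+20 = 1.198e+21

1.198e+21 N


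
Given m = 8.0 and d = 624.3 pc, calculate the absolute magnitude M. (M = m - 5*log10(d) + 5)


M = m - 5*log10(d) + 5 = 8.0 - 5*log10(624.3) + 5 = -0.977

-0.977


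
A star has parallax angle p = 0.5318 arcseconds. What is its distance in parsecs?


d = 1/p = 1/0.5318 = 1.8804

1.8804 pc


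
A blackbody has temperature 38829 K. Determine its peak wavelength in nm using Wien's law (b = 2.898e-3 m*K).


lam_max = b / T = 2.898e-3 / 38829 = 7.463e-08 m = 74.6349 nm

74.6349 nm


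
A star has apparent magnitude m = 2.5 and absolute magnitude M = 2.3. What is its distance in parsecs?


d = 10^((m - M + 5)/5) = 10^((2.5 - 2.3 + 5)/5) = 10.9648

10.9648 pc


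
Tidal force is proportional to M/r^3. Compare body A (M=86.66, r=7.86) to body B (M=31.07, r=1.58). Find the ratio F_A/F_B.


Ratio = (M1/r1^3) / (M2/r2^3) = (86.66/7.86^3) / (31.07/1.58^3) = 0.0227

0.0227


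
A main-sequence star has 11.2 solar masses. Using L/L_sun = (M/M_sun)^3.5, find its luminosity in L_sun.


L/L_sun = (M/M_sun)^3.5 = 11.2^3.5 = 4701.7884

4701.7884 L_sun


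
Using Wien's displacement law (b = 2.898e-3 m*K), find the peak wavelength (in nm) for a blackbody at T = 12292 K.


lam_max = b / T = 2.898e-3 / 12292 = 2.358e-07 m = 235.7631 nm

235.7631 nm


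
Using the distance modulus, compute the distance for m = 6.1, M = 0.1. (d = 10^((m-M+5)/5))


d = 10^((m - M + 5)/5) = 10^((6.1 - 0.1 + 5)/5) = 158.4893

158.4893 pc


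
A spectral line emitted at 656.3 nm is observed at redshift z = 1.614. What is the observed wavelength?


lam_obs = lam_emit * (1 + z) = 656.3 * (1 + 1.614) = 1715.5682

1715.5682 nm


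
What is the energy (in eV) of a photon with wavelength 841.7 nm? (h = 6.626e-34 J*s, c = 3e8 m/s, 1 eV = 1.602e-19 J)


E = hc/lambda = 6.626e-34 * 3e8 / 8.417e-07 = 2.362e-19 J = 1.4742 eV

1.4742 eV


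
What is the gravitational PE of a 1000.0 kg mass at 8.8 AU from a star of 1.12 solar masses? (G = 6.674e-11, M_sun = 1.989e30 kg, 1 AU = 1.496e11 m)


M = 1.12 * 1.989e30 kg = 2.22768e+30 kg; r = 8.8 AU * 1.496e11 m/AU = 1.31648e+12 m. U = -GM*m/r = -(6.674e-11 * 2.22768e+30 * 1000.0) / 1.31648e+12 = -1.129e+11

-1.129e+11 J


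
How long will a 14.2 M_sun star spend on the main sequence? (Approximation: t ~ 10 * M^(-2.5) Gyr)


t = 10 * M^(-2.5) = 10 * 14.2^(-2.5) = 0.0132

0.0132 Gyr


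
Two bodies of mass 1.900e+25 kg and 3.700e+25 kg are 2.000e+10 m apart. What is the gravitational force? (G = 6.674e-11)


F = G*m1*m2/r^2 = 6.674e-11 * 1.900e+25 * 3.700e+25 / (2.000e+10)^2 = 6.674e-11 * 7.030e+50 / 4.000e+20 = 1.173e+20

1.173e+20 N


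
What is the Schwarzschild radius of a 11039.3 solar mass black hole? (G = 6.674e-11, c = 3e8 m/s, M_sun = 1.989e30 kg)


M = 11039.3 * 1.989e30 kg = 2.19571677e+34 kg. rs = 2GM/c^2 = 2 * 6.674e-11 * 2.19571677e+34 / (3e8)^2 = 3.256e+07

3.256e+07 m


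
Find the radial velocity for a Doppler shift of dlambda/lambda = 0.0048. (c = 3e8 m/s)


v = (dlambda/lambda) * c = 0.0048 * 3e8 = 1.440e+06

1.440e+06 m/s


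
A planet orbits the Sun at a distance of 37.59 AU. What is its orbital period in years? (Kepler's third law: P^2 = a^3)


P = a^(3/2) = 37.59^1.5 = 230.4669

230.4669 years


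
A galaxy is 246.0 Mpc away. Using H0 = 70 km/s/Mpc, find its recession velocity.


v = H0 * d = 70 * 246.0 = 17220.0

17220.0 km/s


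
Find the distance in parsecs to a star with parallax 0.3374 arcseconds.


d = 1/p = 1/0.3374 = 2.9638

2.9638 pc


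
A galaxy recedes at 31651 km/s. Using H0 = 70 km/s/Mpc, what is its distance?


d = v / H0 = 31651 / 70 = 452.1571

452.1571 Mpc


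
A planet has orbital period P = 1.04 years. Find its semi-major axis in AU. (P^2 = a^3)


a = P^(2/3) = 1.04^(2/3) = 1.0265

1.0265 AU


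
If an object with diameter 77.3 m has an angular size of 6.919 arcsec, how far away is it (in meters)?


D = size / theta_rad, theta_rad = 6.919 * pi/(180*3600) = 3.354e-05, D = 2.304e+06

2.304e+06 m


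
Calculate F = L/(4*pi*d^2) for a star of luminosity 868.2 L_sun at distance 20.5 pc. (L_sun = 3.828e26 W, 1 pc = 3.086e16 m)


F = L / (4*pi*d^2) = 3.323e+29 / (4*pi*(6.326e+17)^2) = 6.608e-08

6.608e-08 W/m^2


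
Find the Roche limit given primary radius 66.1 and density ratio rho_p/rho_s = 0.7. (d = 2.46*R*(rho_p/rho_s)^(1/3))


d_Roche = 2.46 * 66.1 * 0.7^(1/3) = 144.3785

144.3785


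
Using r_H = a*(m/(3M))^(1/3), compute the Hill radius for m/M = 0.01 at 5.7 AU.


r_H = a * (m/3M)^(1/3) = 5.7 * (0.01/3)^(1/3) = 0.8515

0.8515 AU


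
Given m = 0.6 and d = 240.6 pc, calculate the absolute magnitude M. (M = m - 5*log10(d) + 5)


M = m - 5*log10(d) + 5 = 0.6 - 5*log10(240.6) + 5 = -6.3065

-6.3065


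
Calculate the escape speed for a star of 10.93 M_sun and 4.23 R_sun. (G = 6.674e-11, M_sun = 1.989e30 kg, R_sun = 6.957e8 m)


M = 10.93 * 1.989e30 kg = 2.173977e+31 kg; R = 4.23 * 6.957e8 m = 2.942811e+09 m. v_esc = sqrt(2GM/R) = sqrt(2 * 6.674e-11 * 2.173977e+31 / 2.942811e+09) = 993011.7472

993011.7472 m/s


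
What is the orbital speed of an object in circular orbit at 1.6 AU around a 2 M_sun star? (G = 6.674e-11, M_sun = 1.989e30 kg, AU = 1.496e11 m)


v = sqrt(GM/r) = sqrt(6.674e-11 * 3.978e+30 / 2.394e+11) = 33304.2534

33304.2534 m/s


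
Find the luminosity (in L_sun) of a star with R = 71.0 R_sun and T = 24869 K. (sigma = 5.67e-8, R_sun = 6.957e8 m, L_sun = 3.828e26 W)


R = 71.0 * 6.957e8 m = 4.93947e+10 m. L = 4*pi*R^2*sigma*T^4 = 4*pi*(4.93947e+10)^2 * 5.67e-8 * 24869^4 = 6.649468246e+32 W. L/L_sun = 6.649468246e+32 / 3.828e26 = 1.737e+06

1.737e+06 L_sun


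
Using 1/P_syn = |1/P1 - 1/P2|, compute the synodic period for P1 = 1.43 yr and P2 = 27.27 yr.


1/P_syn = |1/P1 - 1/P2| = |1/1.43 - 1/27.27| => P_syn = 1.5091

1.5091 years


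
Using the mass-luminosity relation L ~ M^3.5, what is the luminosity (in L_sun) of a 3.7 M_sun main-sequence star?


L/L_sun = (M/M_sun)^3.5 = 3.7^3.5 = 97.433

97.433 L_sun


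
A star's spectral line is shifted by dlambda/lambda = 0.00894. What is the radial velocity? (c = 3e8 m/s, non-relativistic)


v = (dlambda/lambda) * c = 0.00894 * 3e8 = 2.682e+06

2.682e+06 m/s


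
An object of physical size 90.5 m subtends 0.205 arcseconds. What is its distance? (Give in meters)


D = size / theta_rad, theta_rad = 0.205 * pi/(180*3600) = 9.939e-07, D = 9.106e+07

9.106e+07 m


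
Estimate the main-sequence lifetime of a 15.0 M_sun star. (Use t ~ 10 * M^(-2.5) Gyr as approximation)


t = 10 * M^(-2.5) = 10 * 15.0^(-2.5) = 0.0115

0.0115 Gyr


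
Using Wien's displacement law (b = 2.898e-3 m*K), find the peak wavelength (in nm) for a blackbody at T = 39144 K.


lam_max = b / T = 2.898e-3 / 39144 = 7.403e-08 m = 74.0343 nm

74.0343 nm


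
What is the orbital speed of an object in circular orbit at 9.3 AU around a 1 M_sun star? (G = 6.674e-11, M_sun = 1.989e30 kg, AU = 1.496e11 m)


v = sqrt(GM/r) = sqrt(6.674e-11 * 1.989e+30 / 1.391e+12) = 9767.9454

9767.9454 m/s


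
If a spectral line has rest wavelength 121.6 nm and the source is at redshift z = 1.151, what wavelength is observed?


lam_obs = lam_emit * (1 + z) = 121.6 * (1 + 1.151) = 261.5616

261.5616 nm


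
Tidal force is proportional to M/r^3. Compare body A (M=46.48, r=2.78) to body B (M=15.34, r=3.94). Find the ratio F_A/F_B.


Ratio = (M1/r1^3) / (M2/r2^3) = (46.48/2.78^3) / (15.34/3.94^3) = 8.6257

8.6257


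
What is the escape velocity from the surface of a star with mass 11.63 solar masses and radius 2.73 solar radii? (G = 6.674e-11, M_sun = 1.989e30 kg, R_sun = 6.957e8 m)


M = 11.63 * 1.989e30 kg = 2.313207e+31 kg; R = 2.73 * 6.957e8 m = 1.899261e+09 m. v_esc = sqrt(2GM/R) = sqrt(2 * 6.674e-11 * 2.313207e+31 / 1.899261e+09) = 1.275e+06

1.275e+06 m/s


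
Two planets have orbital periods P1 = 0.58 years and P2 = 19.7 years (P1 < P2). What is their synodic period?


1/P_syn = |1/P1 - 1/P2| = |1/0.58 - 1/19.7| => P_syn = 0.5976

0.5976 years


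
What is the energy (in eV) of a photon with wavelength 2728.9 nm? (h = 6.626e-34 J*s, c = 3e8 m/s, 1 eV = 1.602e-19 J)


E = hc/lambda = 6.626e-34 * 3e8 / 2.729e-06 = 7.284e-20 J = 0.4547 eV

0.4547 eV


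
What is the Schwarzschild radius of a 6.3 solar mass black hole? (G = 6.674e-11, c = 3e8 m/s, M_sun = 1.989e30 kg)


M = 6.3 * 1.989e30 kg = 1.25307e+31 kg. rs = 2GM/c^2 = 2 * 6.674e-11 * 1.25307e+31 / (3e8)^2 = 18584.4204

18584.4204 m


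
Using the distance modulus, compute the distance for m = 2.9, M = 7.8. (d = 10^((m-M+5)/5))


d = 10^((m - M + 5)/5) = 10^((2.9 - 7.8 + 5)/5) = 1.0471

1.0471 pc


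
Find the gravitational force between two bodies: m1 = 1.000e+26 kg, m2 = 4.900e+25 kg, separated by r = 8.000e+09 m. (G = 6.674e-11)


F = G*m1*m2/r^2 = 6.674e-11 * 1.000e+26 * 4.900e+25 / (8.000e+09)^2 = 6.674e-11 * 4.900e+51 / 6.400e+19 = 5.110e+21

5.110e+21 N


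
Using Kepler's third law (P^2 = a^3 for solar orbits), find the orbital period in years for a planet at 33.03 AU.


P = a^(3/2) = 33.03^1.5 = 189.8291

189.8291 years


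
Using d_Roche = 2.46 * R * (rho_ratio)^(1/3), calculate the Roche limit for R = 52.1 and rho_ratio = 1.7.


d_Roche = 2.46 * 52.1 * 1.7^(1/3) = 152.964

152.964


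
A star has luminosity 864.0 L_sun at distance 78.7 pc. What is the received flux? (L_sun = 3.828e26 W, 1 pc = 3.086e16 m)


F = L / (4*pi*d^2) = 3.307e+29 / (4*pi*(2.429e+18)^2) = 4.462e-09

4.462e-09 W/m^2


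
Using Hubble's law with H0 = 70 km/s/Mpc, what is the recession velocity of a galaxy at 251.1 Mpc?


v = H0 * d = 70 * 251.1 = 17577.0

17577.0 km/s


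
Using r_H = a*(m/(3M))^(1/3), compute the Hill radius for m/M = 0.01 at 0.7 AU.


r_H = a * (m/3M)^(1/3) = 0.7 * (0.01/3)^(1/3) = 0.1046

0.1046 AU


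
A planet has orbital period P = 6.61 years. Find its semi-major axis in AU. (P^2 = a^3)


a = P^(2/3) = 6.61^(2/3) = 3.5221

3.5221 AU


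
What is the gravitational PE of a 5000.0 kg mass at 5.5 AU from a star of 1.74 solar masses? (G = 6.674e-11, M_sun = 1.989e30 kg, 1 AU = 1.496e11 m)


M = 1.74 * 1.989e30 kg = 3.46086e+30 kg; r = 5.5 AU * 1.496e11 m/AU = 8.228e+11 m. U = -GM*m/r = -(6.674e-11 * 3.46086e+30 * 5000.0) / 8.228e+11 = -1.404e+12

-1.404e+12 J


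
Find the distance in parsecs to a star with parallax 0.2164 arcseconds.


d = 1/p = 1/0.2164 = 4.6211

4.6211 pc


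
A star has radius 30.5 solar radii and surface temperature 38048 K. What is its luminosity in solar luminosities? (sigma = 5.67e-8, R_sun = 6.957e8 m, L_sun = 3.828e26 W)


R = 30.5 * 6.957e8 m = 2.121885e+10 m. L = 4*pi*R^2*sigma*T^4 = 4*pi*(2.121885e+10)^2 * 5.67e-8 * 38048^4 = 6.72301283e+32 W. L/L_sun = 6.72301283e+32 / 3.828e26 = 1.756e+06

1.756e+06 L_sun


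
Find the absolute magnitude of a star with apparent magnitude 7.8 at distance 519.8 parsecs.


M = m - 5*log10(d) + 5 = 7.8 - 5*log10(519.8) + 5 = -0.7792

-0.7792


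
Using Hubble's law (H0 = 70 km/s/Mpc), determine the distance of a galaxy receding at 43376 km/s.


d = v / H0 = 43376 / 70 = 619.6571

619.6571 Mpc


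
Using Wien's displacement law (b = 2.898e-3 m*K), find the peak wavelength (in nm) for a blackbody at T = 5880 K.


lam_max = b / T = 2.898e-3 / 5880 = 4.929e-07 m = 492.8571 nm

492.8571 nm


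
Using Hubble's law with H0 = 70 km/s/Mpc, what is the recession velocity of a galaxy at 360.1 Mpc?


v = H0 * d = 70 * 360.1 = 25207.0

25207.0 km/s


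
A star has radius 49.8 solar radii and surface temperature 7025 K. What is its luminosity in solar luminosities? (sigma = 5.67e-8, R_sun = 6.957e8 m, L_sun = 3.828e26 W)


R = 49.8 * 6.957e8 m = 3.464586e+10 m. L = 4*pi*R^2*sigma*T^4 = 4*pi*(3.464586e+10)^2 * 5.67e-8 * 7025^4 = 2.082959997e+30 W. L/L_sun = 2.082959997e+30 / 3.828e26 = 5441.3793

5441.3793 L_sun


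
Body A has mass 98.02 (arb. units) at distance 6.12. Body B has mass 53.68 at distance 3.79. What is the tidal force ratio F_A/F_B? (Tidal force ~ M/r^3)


Ratio = (M1/r1^3) / (M2/r2^3) = (98.02/6.12^3) / (53.68/3.79^3) = 0.4337

0.4337


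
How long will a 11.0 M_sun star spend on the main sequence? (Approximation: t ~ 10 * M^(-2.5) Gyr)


t = 10 * M^(-2.5) = 10 * 11.0^(-2.5) = 0.0249

0.0249 Gyr


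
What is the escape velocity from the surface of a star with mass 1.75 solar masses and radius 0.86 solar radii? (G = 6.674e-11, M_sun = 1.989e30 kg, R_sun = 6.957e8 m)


M = 1.75 * 1.989e30 kg = 3.48075e+30 kg; R = 0.86 * 6.957e8 m = 5.98302e+08 m. v_esc = sqrt(2GM/R) = sqrt(2 * 6.674e-11 * 3.48075e+30 / 5.98302e+08) = 881219.883

881219.883 m/s


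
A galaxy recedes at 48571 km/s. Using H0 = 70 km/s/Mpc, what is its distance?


d = v / H0 = 48571 / 70 = 693.8714

693.8714 Mpc


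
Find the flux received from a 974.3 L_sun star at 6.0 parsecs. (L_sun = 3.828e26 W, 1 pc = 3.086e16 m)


F = L / (4*pi*d^2) = 3.730e+29 / (4*pi*(1.852e+17)^2) = 8.657e-07

8.657e-07 W/m^2


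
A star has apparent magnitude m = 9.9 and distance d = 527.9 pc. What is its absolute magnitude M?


M = m - 5*log10(d) + 5 = 9.9 - 5*log10(527.9) + 5 = 1.2872

1.2872


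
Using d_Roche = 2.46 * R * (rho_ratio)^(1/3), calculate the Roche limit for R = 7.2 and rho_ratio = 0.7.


d_Roche = 2.46 * 7.2 * 0.7^(1/3) = 15.7266

15.7266


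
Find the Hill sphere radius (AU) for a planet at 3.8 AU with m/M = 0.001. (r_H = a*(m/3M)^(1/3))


r_H = a * (m/3M)^(1/3) = 3.8 * (0.001/3)^(1/3) = 0.2635

0.2635 AU


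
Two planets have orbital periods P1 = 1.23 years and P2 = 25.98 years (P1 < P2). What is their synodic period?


1/P_syn = |1/P1 - 1/P2| = |1/1.23 - 1/25.98| => P_syn = 1.2911

1.2911 years


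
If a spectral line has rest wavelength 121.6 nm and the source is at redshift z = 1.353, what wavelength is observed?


lam_obs = lam_emit * (1 + z) = 121.6 * (1 + 1.353) = 286.1248

286.1248 nm


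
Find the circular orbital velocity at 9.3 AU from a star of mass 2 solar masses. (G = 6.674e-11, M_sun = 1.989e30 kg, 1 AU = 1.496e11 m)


v = sqrt(GM/r) = sqrt(6.674e-11 * 3.978e+30 / 1.391e+12) = 13813.9608

13813.9608 m/s


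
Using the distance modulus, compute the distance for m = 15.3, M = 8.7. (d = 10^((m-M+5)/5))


d = 10^((m - M + 5)/5) = 10^((15.3 - 8.7 + 5)/5) = 208.9296

208.9296 pc


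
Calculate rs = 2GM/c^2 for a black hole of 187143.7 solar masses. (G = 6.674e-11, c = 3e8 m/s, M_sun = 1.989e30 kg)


M = 187143.7 * 1.989e30 kg = 3.722288193e+35 kg. rs = 2GM/c^2 = 2 * 6.674e-11 * 3.722288193e+35 / (3e8)^2 = 5.521e+08

5.521e+08 m


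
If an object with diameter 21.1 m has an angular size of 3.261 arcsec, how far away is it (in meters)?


D = size / theta_rad, theta_rad = 3.261 * pi/(180*3600) = 1.581e-05, D = 1.335e+06

1.335e+06 m


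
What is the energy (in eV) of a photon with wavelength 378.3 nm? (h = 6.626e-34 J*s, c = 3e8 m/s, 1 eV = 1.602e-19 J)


E = hc/lambda = 6.626e-34 * 3e8 / 3.783e-07 = 5.255e-19 J = 3.28 eV

3.28 eV


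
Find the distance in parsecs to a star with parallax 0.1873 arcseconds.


d = 1/p = 1/0.1873 = 5.339

5.339 pc


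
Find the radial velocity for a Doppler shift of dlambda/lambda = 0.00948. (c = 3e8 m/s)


v = (dlambda/lambda) * c = 0.00948 * 3e8 = 2.844e+06

2.844e+06 m/s


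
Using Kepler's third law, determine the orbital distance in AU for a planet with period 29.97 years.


a = P^(2/3) = 29.97^(2/3) = 9.6485

9.6485 AU


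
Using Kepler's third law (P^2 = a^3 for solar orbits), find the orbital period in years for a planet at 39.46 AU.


P = a^(3/2) = 39.46^1.5 = 247.8767

247.8767 years


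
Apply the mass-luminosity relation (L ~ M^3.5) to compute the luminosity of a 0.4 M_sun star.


L/L_sun = (M/M_sun)^3.5 = 0.4^3.5 = 0.0405

0.0405 L_sun


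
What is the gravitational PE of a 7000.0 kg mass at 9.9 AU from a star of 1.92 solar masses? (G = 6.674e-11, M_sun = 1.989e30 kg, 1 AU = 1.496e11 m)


M = 1.92 * 1.989e30 kg = 3.81888e+30 kg; r = 9.9 AU * 1.496e11 m/AU = 1.48104e+12 m. U = -GM*m/r = -(6.674e-11 * 3.81888e+30 * 7000.0) / 1.48104e+12 = -1.205e+12

-1.205e+12 J


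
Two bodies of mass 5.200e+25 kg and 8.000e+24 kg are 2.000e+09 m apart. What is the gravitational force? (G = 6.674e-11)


F = G*m1*m2/r^2 = 6.674e-11 * 5.200e+25 * 8.000e+24 / (2.000e+09)^2 = 6.674e-11 * 4.160e+50 / 4.000e+18 = 6.941e+21

6.941e+21 N


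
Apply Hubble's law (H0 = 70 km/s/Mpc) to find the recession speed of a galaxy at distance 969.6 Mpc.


v = H0 * d = 70 * 969.6 = 67872.0

67872.0 km/s


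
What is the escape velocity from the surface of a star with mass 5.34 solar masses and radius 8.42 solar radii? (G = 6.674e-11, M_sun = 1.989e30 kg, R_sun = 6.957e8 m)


M = 5.34 * 1.989e30 kg = 1.062126e+31 kg; R = 8.42 * 6.957e8 m = 5.857794e+09 m. v_esc = sqrt(2GM/R) = sqrt(2 * 6.674e-11 * 1.062126e+31 / 5.857794e+09) = 491959.183

491959.183 m/s


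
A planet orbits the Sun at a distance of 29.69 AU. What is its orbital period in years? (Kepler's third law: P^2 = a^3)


P = a^(3/2) = 29.69^1.5 = 161.7764

161.7764 years


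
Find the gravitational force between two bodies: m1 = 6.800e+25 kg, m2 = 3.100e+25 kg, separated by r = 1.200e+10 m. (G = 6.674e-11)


F = G*m1*m2/r^2 = 6.674e-11 * 6.800e+25 * 3.100e+25 / (1.200e+10)^2 = 6.674e-11 * 2.108e+51 / 1.440e+20 = 9.770e+20

9.770e+20 N


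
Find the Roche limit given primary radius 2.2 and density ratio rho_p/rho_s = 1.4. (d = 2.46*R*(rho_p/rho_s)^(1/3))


d_Roche = 2.46 * 2.2 * 1.4^(1/3) = 6.0543

6.0543


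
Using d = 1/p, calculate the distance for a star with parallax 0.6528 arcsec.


d = 1/p = 1/0.6528 = 1.5319

1.5319 pc


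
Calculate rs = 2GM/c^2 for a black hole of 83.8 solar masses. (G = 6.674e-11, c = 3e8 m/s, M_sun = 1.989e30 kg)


M = 83.8 * 1.989e30 kg = 1.666782e+32 kg. rs = 2GM/c^2 = 2 * 6.674e-11 * 1.666782e+32 / (3e8)^2 = 247202.2904

247202.2904 m


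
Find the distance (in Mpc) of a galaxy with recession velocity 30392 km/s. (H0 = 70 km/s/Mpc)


d = v / H0 = 30392 / 70 = 434.1714

434.1714 Mpc


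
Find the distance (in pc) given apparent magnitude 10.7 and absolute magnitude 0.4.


d = 10^((m - M + 5)/5) = 10^((10.7 - 0.4 + 5)/5) = 1148.1536

1148.1536 pc


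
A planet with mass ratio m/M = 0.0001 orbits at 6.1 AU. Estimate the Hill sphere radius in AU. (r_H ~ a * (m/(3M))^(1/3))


r_H = a * (m/3M)^(1/3) = 6.1 * (0.0001/3)^(1/3) = 0.1963

0.1963 AU


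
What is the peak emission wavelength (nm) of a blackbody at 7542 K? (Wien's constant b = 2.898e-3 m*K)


lam_max = b / T = 2.898e-3 / 7542 = 3.842e-07 m = 384.2482 nm

384.2482 nm


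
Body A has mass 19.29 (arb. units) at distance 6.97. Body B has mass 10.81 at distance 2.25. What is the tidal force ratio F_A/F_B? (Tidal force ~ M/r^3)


Ratio = (M1/r1^3) / (M2/r2^3) = (19.29/6.97^3) / (10.81/2.25^3) = 0.06

0.06


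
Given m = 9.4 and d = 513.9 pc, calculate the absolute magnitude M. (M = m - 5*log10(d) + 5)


M = m - 5*log10(d) + 5 = 9.4 - 5*log10(513.9) + 5 = 0.8456

0.8456


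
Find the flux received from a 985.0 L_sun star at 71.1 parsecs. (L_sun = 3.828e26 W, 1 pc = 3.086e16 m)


F = L / (4*pi*d^2) = 3.771e+29 / (4*pi*(2.194e+18)^2) = 6.233e-09

6.233e-09 W/m^2


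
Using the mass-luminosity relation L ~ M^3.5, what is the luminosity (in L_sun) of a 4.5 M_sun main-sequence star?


L/L_sun = (M/M_sun)^3.5 = 4.5^3.5 = 193.3053

193.3053 L_sun


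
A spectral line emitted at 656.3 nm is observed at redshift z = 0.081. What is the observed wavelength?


lam_obs = lam_emit * (1 + z) = 656.3 * (1 + 0.081) = 709.4603

709.4603 nm


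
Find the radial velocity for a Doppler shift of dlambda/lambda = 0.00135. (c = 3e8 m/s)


v = (dlambda/lambda) * c = 0.00135 * 3e8 = 405000.0

405000.0 m/s


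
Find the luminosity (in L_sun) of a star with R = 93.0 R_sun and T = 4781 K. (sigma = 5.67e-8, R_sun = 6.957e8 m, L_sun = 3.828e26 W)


R = 93.0 * 6.957e8 m = 6.47001e+10 m. L = 4*pi*R^2*sigma*T^4 = 4*pi*(6.47001e+10)^2 * 5.67e-8 * 4781^4 = 1.558395916e+30 W. L/L_sun = 1.558395916e+30 / 3.828e26 = 4071.0447

4071.0447 L_sun


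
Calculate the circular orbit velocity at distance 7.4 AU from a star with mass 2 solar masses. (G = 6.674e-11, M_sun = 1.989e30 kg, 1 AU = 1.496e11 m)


v = sqrt(GM/r) = sqrt(6.674e-11 * 3.978e+30 / 1.107e+12) = 15486.1633

15486.1633 m/s


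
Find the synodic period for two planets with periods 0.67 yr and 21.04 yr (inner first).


1/P_syn = |1/P1 - 1/P2| = |1/0.67 - 1/21.04| => P_syn = 0.692

0.692 years


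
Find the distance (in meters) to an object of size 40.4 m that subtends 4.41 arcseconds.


D = size / theta_rad, theta_rad = 4.41 * pi/(180*3600) = 2.138e-05, D = 1.890e+06

1.890e+06 m


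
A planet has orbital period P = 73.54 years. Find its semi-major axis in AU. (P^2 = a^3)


a = P^(2/3) = 73.54^(2/3) = 17.5529

17.5529 AU


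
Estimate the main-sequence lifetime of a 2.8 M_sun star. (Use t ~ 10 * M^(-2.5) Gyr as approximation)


t = 10 * M^(-2.5) = 10 * 2.8^(-2.5) = 0.7623

0.7623 Gyr


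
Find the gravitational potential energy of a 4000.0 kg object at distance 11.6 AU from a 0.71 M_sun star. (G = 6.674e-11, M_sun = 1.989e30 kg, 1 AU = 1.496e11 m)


M = 0.71 * 1.989e30 kg = 1.41219e+30 kg; r = 11.6 AU * 1.496e11 m/AU = 1.73536e+12 m. U = -GM*m/r = -(6.674e-11 * 1.41219e+30 * 4000.0) / 1.73536e+12 = -2.172e+11

-2.172e+11 J


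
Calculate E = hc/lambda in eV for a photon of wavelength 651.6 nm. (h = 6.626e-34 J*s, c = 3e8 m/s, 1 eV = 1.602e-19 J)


E = hc/lambda = 6.626e-34 * 3e8 / 6.516e-07 = 3.051e-19 J = 1.9043 eV

1.9043 eV


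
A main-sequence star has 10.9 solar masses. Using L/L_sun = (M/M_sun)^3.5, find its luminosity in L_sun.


L/L_sun = (M/M_sun)^3.5 = 10.9^3.5 = 4275.5574

4275.5574 L_sun


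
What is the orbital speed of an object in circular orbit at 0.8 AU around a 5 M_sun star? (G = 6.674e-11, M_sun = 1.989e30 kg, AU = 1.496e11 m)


v = sqrt(GM/r) = sqrt(6.674e-11 * 9.945e+30 / 1.197e+11) = 74470.5746

74470.5746 m/s


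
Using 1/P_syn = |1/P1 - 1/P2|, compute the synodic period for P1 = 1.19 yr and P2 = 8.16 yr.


1/P_syn = |1/P1 - 1/P2| = |1/1.19 - 1/8.16| => P_syn = 1.3932

1.3932 years


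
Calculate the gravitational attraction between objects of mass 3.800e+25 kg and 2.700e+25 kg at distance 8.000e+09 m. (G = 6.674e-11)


F = G*m1*m2/r^2 = 6.674e-11 * 3.800e+25 * 2.700e+25 / (8.000e+09)^2 = 6.674e-11 * 1.026e+51 / 6.400e+19 = 1.070e+21

1.070e+21 N


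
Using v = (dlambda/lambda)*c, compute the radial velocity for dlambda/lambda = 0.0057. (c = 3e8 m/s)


v = (dlambda/lambda) * c = 0.0057 * 3e8 = 1.710e+06

1.710e+06 m/s


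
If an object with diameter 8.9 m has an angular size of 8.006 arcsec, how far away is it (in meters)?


D = size / theta_rad, theta_rad = 8.006 * pi/(180*3600) = 3.881e-05, D = 229297.6237

229297.6237 m


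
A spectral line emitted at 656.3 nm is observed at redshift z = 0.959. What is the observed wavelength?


lam_obs = lam_emit * (1 + z) = 656.3 * (1 + 0.959) = 1285.6917

1285.6917 nm


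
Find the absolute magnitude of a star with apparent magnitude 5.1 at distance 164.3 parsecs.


M = m - 5*log10(d) + 5 = 5.1 - 5*log10(164.3) + 5 = -0.9782

-0.9782


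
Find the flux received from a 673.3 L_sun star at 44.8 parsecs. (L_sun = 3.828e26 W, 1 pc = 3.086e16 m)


F = L / (4*pi*d^2) = 2.577e+29 / (4*pi*(1.383e+18)^2) = 1.073e-08

1.073e-08 W/m^2


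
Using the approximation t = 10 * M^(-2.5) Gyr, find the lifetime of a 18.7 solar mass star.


t = 10 * M^(-2.5) = 10 * 18.7^(-2.5) = 0.0066

0.0066 Gyr


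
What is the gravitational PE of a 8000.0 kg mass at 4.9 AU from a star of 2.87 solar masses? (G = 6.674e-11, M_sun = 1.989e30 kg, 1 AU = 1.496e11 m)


M = 2.87 * 1.989e30 kg = 5.70843e+30 kg; r = 4.9 AU * 1.496e11 m/AU = 7.3304e+11 m. U = -GM*m/r = -(6.674e-11 * 5.70843e+30 * 8000.0) / 7.3304e+11 = -4.158e+12

-4.158e+12 J


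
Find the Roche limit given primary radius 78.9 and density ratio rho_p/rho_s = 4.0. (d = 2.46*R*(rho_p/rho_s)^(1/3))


d_Roche = 2.46 * 78.9 * 4.0^(1/3) = 308.105

308.105


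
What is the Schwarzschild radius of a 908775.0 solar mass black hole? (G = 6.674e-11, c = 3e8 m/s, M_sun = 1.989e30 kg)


M = 908775.0 * 1.989e30 kg = 1.807553475e+36 kg. rs = 2GM/c^2 = 2 * 6.674e-11 * 1.807553475e+36 / (3e8)^2 = 2.681e+09

2.681e+09 m


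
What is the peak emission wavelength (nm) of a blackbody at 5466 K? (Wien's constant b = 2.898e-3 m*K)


lam_max = b / T = 2.898e-3 / 5466 = 5.302e-07 m = 530.1866 nm

530.1866 nm


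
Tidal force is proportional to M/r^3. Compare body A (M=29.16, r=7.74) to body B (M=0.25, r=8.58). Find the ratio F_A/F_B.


Ratio = (M1/r1^3) / (M2/r2^3) = (29.16/7.74^3) / (0.25/8.58^3) = 158.8863

158.8863


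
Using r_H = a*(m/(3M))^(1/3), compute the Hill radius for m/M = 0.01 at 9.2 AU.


r_H = a * (m/3M)^(1/3) = 9.2 * (0.01/3)^(1/3) = 1.3743

1.3743 AU


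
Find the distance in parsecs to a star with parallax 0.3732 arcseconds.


d = 1/p = 1/0.3732 = 2.6795

2.6795 pc


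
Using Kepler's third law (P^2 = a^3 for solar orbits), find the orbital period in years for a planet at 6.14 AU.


P = a^(3/2) = 6.14^1.5 = 15.2143

15.2143 years


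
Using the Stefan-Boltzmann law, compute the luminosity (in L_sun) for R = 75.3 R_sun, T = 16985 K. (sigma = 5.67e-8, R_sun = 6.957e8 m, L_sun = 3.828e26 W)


R = 75.3 * 6.957e8 m = 5.238621e+10 m. L = 4*pi*R^2*sigma*T^4 = 4*pi*(5.238621e+10)^2 * 5.67e-8 * 16985^4 = 1.627380422e+32 W. L/L_sun = 1.627380422e+32 / 3.828e26 = 425125.502

425125.502 L_sun


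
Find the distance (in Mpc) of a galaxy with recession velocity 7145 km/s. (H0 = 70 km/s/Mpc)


d = v / H0 = 7145 / 70 = 102.0714

102.0714 Mpc
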